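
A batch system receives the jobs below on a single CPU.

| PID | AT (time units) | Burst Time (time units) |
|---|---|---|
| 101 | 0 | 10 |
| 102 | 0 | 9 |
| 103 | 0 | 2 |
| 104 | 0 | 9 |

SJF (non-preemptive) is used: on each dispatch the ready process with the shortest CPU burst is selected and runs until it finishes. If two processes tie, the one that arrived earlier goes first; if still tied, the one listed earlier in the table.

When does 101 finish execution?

Schedule: | 103 0-2 | 102 2-11 | 104 11-20 | 101 20-30 |
Completion: 101=30  102=11  103=2  104=20
Turnaround (C−A): 101=30  102=11  103=2  104=20

30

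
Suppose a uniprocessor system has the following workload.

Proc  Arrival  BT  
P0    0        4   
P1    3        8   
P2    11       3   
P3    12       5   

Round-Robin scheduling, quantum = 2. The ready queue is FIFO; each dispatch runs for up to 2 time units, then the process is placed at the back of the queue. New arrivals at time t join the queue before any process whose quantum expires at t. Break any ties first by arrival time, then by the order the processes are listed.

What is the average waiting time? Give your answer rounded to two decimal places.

Gantt: | P0 0-4 | P1 4-12 | P2 12-14 | P3 14-16 | P2 16-17 | P3 17-20 |
Completion: P0=4  P1=12  P2=17  P3=20
Turnaround (C−A): P0=4  P1=9  P2=6  P3=8
Waiting times: P0=0, P1=1, P2=3, P3=3
Average waiting = (0+1+3+3) / 4 = 7/4 = 1.75

1.75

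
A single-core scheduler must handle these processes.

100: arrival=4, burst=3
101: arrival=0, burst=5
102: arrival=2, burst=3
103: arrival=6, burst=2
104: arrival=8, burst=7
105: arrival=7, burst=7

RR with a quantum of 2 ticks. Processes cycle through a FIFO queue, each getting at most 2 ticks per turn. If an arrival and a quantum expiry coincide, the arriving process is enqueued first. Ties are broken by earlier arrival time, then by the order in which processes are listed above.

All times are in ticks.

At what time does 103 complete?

11

Gantt: | 101 0-2 | 102 2-4 | 101 4-6 | 100 6-8 | 102 8-9 | 103 9-11 | 101 11-12 | 105 12-14 | 104 14-16 | 100 16-17 | 105 17-19 | 104 19-21 | 105 21-23 | 104 23-25 | 105 25-26 | 104 26-27 |
Completion: 100=17  101=12  102=9  103=11  104=27  105=26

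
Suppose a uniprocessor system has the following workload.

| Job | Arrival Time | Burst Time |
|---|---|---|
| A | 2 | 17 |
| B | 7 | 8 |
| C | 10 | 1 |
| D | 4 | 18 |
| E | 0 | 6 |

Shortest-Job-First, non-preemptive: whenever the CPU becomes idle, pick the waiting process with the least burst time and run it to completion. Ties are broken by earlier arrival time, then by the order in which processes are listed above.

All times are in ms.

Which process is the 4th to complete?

Schedule: | E 0-6 | A 6-23 | C 23-24 | B 24-32 | D 32-50 |
Completion: A=23  B=32  C=24  D=50  E=6
Finish order: E → A → C → B → D

B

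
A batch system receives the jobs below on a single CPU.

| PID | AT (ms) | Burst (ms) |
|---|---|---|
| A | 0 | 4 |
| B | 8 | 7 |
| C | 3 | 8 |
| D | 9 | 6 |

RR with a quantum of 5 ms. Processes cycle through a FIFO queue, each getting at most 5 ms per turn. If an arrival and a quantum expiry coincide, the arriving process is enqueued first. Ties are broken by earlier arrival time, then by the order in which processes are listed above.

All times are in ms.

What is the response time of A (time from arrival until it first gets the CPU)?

0

Gantt: | A 0-4 | C 4-9 | B 9-14 | D 14-19 | C 19-22 | B 22-24 | D 24-25 |
Completion: A=4  B=24  C=22  D=25
Turnaround (C−A): A=4  B=16  C=19  D=16
Response(A) = first start − arrival = 0 − 0 = 0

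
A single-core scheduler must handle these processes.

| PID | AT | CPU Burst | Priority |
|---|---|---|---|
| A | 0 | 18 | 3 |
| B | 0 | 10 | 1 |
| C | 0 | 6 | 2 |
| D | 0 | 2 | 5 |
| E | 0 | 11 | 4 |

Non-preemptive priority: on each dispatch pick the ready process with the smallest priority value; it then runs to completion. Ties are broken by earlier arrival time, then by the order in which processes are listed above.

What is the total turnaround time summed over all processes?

Timeline: | B 0-10 | C 10-16 | A 16-34 | E 34-45 | D 45-47 |
Completion: A=34  B=10  C=16  D=47  E=45
Turnaround = completion − arrival: A=34, B=10, C=16, D=47, E=45
Total turnaround = 34 + 10 + 16 + 47 + 45 = 152

152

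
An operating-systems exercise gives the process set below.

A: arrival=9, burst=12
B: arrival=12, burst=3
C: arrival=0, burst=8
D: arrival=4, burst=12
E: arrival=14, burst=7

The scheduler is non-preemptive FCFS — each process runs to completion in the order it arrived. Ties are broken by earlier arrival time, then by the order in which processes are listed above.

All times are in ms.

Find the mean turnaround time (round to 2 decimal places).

Gantt: | C 0-8 | D 8-20 | A 20-32 | B 32-35 | E 35-42 |
Completion: A=32  B=35  C=8  D=20  E=42
Turnaround (C−A): A=23  B=23  C=8  D=16  E=28
Turnaround times: A=23, B=23, C=8, D=16, E=28
Average turnaround = (23+23+8+16+28) / 5 = 98/5 = 19.60

19.60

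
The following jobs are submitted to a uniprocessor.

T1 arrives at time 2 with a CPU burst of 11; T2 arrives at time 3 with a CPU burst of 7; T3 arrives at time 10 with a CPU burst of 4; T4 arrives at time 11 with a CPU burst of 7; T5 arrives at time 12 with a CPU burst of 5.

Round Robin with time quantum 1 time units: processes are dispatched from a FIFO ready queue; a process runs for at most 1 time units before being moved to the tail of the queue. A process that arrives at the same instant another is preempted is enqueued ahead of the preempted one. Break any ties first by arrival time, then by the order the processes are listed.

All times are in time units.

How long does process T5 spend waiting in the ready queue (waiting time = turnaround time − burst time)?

Timeline: | idle 0-2 | T1 2-3 | T2 3-4 | T1 4-5 | T2 5-6 | T1 6-7 | T2 7-8 | T1 8-9 | T2 9-10 | T1 10-11 | T3 11-12 | T2 12-13 | T4 13-14 | T1 14-15 | T5 15-16 | T3 16-17 | T2 17-18 | T4 18-19 | T1 19-20 | T5 20-21 | T3 21-22 | T2 22-23 | T4 23-24 | T1 24-25 | T5 25-26 | T3 26-27 | T4 27-28 | T1 28-29 | T5 29-30 | T4 30-31 | T1 31-32 | T5 32-33 | T4 33-34 | T1 34-35 | T4 35-36 |
Completion: T1=35  T2=23  T3=27  T4=36  T5=33
Waiting(T5) = turnaround − burst = 21 − 5 = 16

16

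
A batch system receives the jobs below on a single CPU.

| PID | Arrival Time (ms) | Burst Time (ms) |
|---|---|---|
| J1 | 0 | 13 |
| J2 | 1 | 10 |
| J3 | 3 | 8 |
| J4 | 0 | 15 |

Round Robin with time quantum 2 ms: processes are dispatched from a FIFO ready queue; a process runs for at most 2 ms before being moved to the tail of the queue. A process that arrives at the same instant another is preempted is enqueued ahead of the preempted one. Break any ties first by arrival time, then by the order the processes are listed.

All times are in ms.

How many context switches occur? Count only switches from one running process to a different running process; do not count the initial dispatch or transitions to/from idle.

22

Gantt: | J1 0-2 | J4 2-4 | J2 4-6 | J1 6-8 | J3 8-10 | J4 10-12 | J2 12-14 | J1 14-16 | J3 16-18 | J4 18-20 | J2 20-22 | J1 22-24 | J3 24-26 | J4 26-28 | J2 28-30 | J1 30-32 | J3 32-34 | J4 34-36 | J2 36-38 | J1 38-40 | J4 40-42 | J1 42-43 | J4 43-46 |
Completion: J1=43  J2=38  J3=34  J4=46
Turnaround (C−A): J1=43  J2=37  J3=31  J4=46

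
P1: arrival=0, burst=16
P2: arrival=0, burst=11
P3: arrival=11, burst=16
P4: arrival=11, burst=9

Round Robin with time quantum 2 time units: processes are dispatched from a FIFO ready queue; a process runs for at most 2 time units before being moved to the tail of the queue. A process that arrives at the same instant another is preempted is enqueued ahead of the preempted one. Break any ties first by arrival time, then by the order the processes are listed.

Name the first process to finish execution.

P2

Timeline: | P1 0-2 | P2 2-4 | P1 4-6 | P2 6-8 | P1 8-10 | P2 10-12 | P1 12-14 | P3 14-16 | P4 16-18 | P2 18-20 | P1 20-22 | P3 22-24 | P4 24-26 | P2 26-28 | P1 28-30 | P3 30-32 | P4 32-34 | P2 34-35 | P1 35-37 | P3 37-39 | P4 39-41 | P1 41-43 | P3 43-45 | P4 45-46 | P3 46-52 |
Completion: P1=43  P2=35  P3=52  P4=46
Finish order: P2 → P1 → P4 → P3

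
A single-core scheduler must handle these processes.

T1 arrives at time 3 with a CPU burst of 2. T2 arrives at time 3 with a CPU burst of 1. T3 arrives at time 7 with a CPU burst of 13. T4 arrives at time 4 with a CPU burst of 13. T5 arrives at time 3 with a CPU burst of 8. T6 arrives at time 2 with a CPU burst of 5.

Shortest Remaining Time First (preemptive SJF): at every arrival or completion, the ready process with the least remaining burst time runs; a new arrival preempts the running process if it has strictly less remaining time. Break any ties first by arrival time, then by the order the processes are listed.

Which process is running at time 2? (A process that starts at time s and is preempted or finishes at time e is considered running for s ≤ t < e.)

Schedule: | idle 0-2 | T6 2-3 | T2 3-4 | T1 4-6 | T6 6-10 | T5 10-18 | T4 18-31 | T3 31-44 |
Completion: T1=6  T2=4  T3=44  T4=31  T5=18  T6=10

T6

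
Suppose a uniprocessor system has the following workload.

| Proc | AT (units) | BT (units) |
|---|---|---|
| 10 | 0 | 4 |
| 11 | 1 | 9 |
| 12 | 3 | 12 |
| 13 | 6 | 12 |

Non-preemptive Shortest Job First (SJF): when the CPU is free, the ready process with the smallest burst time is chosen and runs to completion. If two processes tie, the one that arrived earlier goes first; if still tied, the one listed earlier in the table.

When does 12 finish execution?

25

Schedule: | 10 0-4 | 11 4-13 | 12 13-25 | 13 25-37 |
Completion: 10=4  11=13  12=25  13=37
Turnaround (C−A): 10=4  11=12  12=22  13=31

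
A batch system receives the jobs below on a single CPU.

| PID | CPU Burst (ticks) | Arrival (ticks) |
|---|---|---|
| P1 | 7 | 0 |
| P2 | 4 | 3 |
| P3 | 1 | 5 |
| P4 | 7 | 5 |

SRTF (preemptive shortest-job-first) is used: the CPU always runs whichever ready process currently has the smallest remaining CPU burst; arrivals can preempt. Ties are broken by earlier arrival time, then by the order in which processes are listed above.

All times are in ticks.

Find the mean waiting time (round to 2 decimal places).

Schedule: | P1 0-5 | P3 5-6 | P1 6-8 | P2 8-12 | P4 12-19 |
Completion: P1=8  P2=12  P3=6  P4=19
Waiting times: P1=1, P2=5, P3=0, P4=7
Average waiting = (1+5+0+7) / 4 = 13/4 = 3.25

3.25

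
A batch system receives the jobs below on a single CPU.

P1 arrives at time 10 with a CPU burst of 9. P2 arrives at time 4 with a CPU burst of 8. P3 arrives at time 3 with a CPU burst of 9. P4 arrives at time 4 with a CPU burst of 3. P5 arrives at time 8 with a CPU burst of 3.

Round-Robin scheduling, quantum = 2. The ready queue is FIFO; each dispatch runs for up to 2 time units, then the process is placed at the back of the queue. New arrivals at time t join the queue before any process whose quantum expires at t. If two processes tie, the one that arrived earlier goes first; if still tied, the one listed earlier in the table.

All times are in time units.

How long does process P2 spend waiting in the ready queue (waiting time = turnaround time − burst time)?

Gantt: | idle 0-3 | P3 3-5 | P2 5-7 | P4 7-9 | P3 9-11 | P2 11-13 | P5 13-15 | P4 15-16 | P1 16-18 | P3 18-20 | P2 20-22 | P5 22-23 | P1 23-25 | P3 25-27 | P2 27-29 | P1 29-31 | P3 31-32 | P1 32-35 |
Completion: P1=35  P2=29  P3=32  P4=16  P5=23
Turnaround (C−A): P1=25  P2=25  P3=29  P4=12  P5=15
Waiting(P2) = turnaround − burst = 25 − 8 = 17

17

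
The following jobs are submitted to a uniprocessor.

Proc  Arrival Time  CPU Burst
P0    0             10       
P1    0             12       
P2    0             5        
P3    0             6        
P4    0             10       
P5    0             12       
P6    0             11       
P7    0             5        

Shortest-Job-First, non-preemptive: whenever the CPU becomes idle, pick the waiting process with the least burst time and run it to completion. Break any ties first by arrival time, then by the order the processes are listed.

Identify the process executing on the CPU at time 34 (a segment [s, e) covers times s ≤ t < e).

Timeline: | P2 0-5 | P7 5-10 | P3 10-16 | P0 16-26 | P4 26-36 | P6 36-47 | P1 47-59 | P5 59-71 |
Completion: P0=26  P1=59  P2=5  P3=16  P4=36  P5=71  P6=47  P7=10
Turnaround (C−A): P0=26  P1=59  P2=5  P3=16  P4=36  P5=71  P6=47  P7=10

P4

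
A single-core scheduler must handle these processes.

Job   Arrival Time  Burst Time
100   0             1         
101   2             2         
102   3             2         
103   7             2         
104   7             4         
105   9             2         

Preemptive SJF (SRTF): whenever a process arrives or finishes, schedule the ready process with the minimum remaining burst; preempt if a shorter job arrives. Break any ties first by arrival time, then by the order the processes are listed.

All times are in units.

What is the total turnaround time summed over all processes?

18

Gantt: | 100 0-1 | idle 1-2 | 101 2-4 | 102 4-6 | idle 6-7 | 103 7-9 | 105 9-11 | 104 11-15 |
Completion: 100=1  101=4  102=6  103=9  104=15  105=11
Turnaround (C−A): 100=1  101=2  102=3  103=2  104=8  105=2
Turnaround = completion − arrival: 100=1, 101=2, 102=3, 103=2, 104=8, 105=2
Total turnaround = 1 + 2 + 3 + 2 + 8 + 2 = 18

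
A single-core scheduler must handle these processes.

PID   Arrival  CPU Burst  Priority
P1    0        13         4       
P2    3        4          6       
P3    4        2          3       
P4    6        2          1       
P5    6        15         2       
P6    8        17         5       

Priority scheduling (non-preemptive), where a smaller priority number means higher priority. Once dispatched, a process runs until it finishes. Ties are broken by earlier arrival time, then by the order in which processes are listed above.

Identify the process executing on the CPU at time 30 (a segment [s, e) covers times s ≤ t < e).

P3

Timeline: | P1 0-13 | P4 13-15 | P5 15-30 | P3 30-32 | P6 32-49 | P2 49-53 |
Completion: P1=13  P2=53  P3=32  P4=15  P5=30  P6=49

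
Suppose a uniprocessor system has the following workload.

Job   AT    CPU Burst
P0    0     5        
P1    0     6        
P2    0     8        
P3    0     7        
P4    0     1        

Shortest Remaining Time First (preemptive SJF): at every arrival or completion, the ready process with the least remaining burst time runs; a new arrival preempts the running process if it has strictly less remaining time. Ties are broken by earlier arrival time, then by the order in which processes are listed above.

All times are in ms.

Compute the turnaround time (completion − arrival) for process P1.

Schedule: | P4 0-1 | P0 1-6 | P1 6-12 | P3 12-19 | P2 19-27 |
Completion: P0=6  P1=12  P2=27  P3=19  P4=1
Turnaround (C−A): P0=6  P1=12  P2=27  P3=19  P4=1
Turnaround(P1) = completion − arrival = 12 − 0 = 12

12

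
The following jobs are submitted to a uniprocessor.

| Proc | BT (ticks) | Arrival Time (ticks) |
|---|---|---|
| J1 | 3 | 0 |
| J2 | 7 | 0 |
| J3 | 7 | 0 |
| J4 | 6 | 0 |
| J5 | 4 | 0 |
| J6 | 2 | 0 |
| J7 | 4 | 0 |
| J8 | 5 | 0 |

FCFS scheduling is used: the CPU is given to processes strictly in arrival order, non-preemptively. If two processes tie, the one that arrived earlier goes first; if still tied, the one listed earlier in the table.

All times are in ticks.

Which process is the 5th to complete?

J5

Schedule: | J1 0-3 | J2 3-10 | J3 10-17 | J4 17-23 | J5 23-27 | J6 27-29 | J7 29-33 | J8 33-38 |
Completion: J1=3  J2=10  J3=17  J4=23  J5=27  J6=29  J7=33  J8=38
Turnaround (C−A): J1=3  J2=10  J3=17  J4=23  J5=27  J6=29  J7=33  J8=38
Finish order: J1 → J2 → J3 → J4 → J5 → J6 → J7 → J8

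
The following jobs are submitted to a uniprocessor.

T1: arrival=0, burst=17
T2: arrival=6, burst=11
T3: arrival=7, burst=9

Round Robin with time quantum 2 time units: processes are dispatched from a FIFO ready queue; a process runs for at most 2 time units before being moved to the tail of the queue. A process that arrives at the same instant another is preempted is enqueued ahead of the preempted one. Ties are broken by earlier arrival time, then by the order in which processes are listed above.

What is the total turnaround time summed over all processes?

95

Gantt: | T1 0-6 | T2 6-8 | T1 8-10 | T3 10-12 | T2 12-14 | T1 14-16 | T3 16-18 | T2 18-20 | T1 20-22 | T3 22-24 | T2 24-26 | T1 26-28 | T3 28-30 | T2 30-32 | T1 32-34 | T3 34-35 | T2 35-36 | T1 36-37 |
Completion: T1=37  T2=36  T3=35
Turnaround (C−A): T1=37  T2=30  T3=28
Turnaround = completion − arrival: T1=37, T2=30, T3=28
Total turnaround = 37 + 30 + 28 = 95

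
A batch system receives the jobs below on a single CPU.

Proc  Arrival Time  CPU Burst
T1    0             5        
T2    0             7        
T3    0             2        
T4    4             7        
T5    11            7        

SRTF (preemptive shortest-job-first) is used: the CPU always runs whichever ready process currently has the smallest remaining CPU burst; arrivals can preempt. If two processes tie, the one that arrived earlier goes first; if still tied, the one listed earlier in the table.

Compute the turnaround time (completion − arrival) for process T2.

Schedule: | T3 0-2 | T1 2-7 | T2 7-14 | T4 14-21 | T5 21-28 |
Completion: T1=7  T2=14  T3=2  T4=21  T5=28
Turnaround(T2) = completion − arrival = 14 − 0 = 14

14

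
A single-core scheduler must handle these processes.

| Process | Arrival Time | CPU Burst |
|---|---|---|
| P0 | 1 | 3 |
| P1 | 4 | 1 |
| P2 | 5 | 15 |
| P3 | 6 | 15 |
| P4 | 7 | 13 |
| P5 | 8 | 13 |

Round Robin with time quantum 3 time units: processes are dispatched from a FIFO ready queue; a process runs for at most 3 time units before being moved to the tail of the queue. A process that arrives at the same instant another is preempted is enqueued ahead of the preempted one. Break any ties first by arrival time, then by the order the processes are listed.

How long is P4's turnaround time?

53

Gantt: | idle 0-1 | P0 1-4 | P1 4-5 | P2 5-8 | P3 8-11 | P4 11-14 | P5 14-17 | P2 17-20 | P3 20-23 | P4 23-26 | P5 26-29 | P2 29-32 | P3 32-35 | P4 35-38 | P5 38-41 | P2 41-44 | P3 44-47 | P4 47-50 | P5 50-53 | P2 53-56 | P3 56-59 | P4 59-60 | P5 60-61 |
Completion: P0=4  P1=5  P2=56  P3=59  P4=60  P5=61
Turnaround (C−A): P0=3  P1=1  P2=51  P3=53  P4=53  P5=53
Turnaround(P4) = completion − arrival = 60 − 7 = 53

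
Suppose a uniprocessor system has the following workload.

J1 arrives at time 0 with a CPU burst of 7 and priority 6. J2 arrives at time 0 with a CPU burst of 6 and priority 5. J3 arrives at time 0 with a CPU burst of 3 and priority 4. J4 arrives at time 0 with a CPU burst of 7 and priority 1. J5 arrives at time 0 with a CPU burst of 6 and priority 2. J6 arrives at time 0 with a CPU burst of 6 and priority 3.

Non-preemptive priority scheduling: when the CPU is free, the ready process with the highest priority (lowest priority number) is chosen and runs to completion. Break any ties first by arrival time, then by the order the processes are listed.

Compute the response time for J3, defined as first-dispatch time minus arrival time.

Gantt: | J4 0-7 | J5 7-13 | J6 13-19 | J3 19-22 | J2 22-28 | J1 28-35 |
Completion: J1=35  J2=28  J3=22  J4=7  J5=13  J6=19
Turnaround (C−A): J1=35  J2=28  J3=22  J4=7  J5=13  J6=19
Response(J3) = first start − arrival = 19 − 0 = 19

19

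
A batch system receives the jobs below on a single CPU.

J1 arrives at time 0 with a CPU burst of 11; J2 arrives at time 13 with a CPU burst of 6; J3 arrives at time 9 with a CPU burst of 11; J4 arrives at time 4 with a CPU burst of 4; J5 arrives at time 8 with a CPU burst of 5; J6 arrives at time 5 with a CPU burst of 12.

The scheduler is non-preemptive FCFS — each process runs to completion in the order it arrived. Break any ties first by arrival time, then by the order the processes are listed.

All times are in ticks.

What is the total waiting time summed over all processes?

89

Schedule: | J1 0-11 | J4 11-15 | J6 15-27 | J5 27-32 | J3 32-43 | J2 43-49 |
Completion: J1=11  J2=49  J3=43  J4=15  J5=32  J6=27
Waiting = turnaround − burst: J1=0, J2=30, J3=23, J4=7, J5=19, J6=10
Total waiting = 0 + 30 + 23 + 7 + 19 + 10 = 89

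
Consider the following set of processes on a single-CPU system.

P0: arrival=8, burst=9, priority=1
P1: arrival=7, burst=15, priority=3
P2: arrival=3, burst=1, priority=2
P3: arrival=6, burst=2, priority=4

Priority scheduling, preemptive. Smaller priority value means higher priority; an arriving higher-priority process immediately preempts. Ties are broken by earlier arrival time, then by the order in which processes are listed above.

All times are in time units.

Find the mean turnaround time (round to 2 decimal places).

Schedule: | idle 0-3 | P2 3-4 | idle 4-6 | P3 6-7 | P1 7-8 | P0 8-17 | P1 17-31 | P3 31-32 |
Completion: P0=17  P1=31  P2=4  P3=32
Turnaround times: P0=9, P1=24, P2=1, P3=26
Average turnaround = (9+24+1+26) / 4 = 60/4 = 15.00

15.00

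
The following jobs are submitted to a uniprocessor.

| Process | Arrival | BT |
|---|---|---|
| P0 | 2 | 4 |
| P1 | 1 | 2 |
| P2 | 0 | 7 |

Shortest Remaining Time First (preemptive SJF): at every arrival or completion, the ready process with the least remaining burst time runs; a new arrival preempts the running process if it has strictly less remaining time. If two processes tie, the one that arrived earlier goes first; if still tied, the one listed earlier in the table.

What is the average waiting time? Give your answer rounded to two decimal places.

Schedule: | P2 0-1 | P1 1-3 | P0 3-7 | P2 7-13 |
Completion: P0=7  P1=3  P2=13
Turnaround (C−A): P0=5  P1=2  P2=13
Waiting times: P0=1, P1=0, P2=6
Average waiting = (1+0+6) / 3 = 7/3 = 2.33

2.33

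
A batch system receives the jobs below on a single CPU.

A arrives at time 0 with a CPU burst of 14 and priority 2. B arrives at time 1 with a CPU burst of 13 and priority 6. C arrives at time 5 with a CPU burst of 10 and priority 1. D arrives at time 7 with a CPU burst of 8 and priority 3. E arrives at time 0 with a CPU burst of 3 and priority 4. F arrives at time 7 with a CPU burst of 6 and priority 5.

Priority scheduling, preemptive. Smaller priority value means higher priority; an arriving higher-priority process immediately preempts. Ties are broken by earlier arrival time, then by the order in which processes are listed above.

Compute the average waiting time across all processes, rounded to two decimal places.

Schedule: | A 0-5 | C 5-15 | A 15-24 | D 24-32 | E 32-35 | F 35-41 | B 41-54 |
Completion: A=24  B=54  C=15  D=32  E=35  F=41
Turnaround (C−A): A=24  B=53  C=10  D=25  E=35  F=34
Waiting times: A=10, B=40, C=0, D=17, E=32, F=28
Average waiting = (10+40+0+17+32+28) / 6 = 127/6 = 21.17

21.17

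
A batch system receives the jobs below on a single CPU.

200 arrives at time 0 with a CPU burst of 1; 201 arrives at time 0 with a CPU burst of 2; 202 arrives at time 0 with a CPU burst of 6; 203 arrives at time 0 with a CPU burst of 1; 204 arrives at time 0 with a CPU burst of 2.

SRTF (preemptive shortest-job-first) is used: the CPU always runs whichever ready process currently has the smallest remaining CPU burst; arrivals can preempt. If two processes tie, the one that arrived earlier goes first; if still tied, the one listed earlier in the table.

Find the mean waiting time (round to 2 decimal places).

2.60

Schedule: | 200 0-1 | 203 1-2 | 201 2-4 | 204 4-6 | 202 6-12 |
Completion: 200=1  201=4  202=12  203=2  204=6
Turnaround (C−A): 200=1  201=4  202=12  203=2  204=6
Waiting times: 200=0, 201=2, 202=6, 203=1, 204=4
Average waiting = (0+2+6+1+4) / 5 = 13/5 = 2.60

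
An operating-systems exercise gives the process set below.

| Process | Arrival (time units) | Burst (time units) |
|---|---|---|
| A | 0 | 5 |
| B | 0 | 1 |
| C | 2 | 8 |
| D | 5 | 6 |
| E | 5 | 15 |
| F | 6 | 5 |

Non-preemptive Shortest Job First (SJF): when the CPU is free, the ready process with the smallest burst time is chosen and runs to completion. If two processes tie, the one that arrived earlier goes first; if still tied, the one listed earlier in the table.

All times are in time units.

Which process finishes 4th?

D

Timeline: | B 0-1 | A 1-6 | F 6-11 | D 11-17 | C 17-25 | E 25-40 |
Completion: A=6  B=1  C=25  D=17  E=40  F=11
Turnaround (C−A): A=6  B=1  C=23  D=12  E=35  F=5
Finish order: B → A → F → D → C → E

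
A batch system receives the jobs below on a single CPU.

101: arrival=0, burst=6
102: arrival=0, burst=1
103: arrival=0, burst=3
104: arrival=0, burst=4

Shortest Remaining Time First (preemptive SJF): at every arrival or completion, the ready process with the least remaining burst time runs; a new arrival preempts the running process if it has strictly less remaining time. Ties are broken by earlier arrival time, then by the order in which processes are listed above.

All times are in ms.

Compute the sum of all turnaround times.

27

Schedule: | 102 0-1 | 103 1-4 | 104 4-8 | 101 8-14 |
Completion: 101=14  102=1  103=4  104=8
Turnaround = completion − arrival: 101=14, 102=1, 103=4, 104=8
Total turnaround = 14 + 1 + 4 + 8 = 27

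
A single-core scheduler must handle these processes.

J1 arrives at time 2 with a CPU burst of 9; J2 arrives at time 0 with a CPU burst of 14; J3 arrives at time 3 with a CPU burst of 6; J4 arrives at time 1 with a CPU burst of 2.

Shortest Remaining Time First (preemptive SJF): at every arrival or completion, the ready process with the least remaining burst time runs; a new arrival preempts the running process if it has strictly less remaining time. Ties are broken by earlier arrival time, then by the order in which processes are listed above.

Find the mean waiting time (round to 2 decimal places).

Gantt: | J2 0-1 | J4 1-3 | J3 3-9 | J1 9-18 | J2 18-31 |
Completion: J1=18  J2=31  J3=9  J4=3
Waiting times: J1=7, J2=17, J3=0, J4=0
Average waiting = (7+17+0+0) / 4 = 24/4 = 6.00

6.00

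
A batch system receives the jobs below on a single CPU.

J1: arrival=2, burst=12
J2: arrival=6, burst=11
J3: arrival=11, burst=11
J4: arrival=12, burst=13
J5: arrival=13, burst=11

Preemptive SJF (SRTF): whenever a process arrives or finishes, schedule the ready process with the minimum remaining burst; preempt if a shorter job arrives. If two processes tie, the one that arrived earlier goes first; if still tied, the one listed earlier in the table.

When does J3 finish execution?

36

Timeline: | idle 0-2 | J1 2-14 | J2 14-25 | J3 25-36 | J5 36-47 | J4 47-60 |
Completion: J1=14  J2=25  J3=36  J4=60  J5=47
Turnaround (C−A): J1=12  J2=19  J3=25  J4=48  J5=34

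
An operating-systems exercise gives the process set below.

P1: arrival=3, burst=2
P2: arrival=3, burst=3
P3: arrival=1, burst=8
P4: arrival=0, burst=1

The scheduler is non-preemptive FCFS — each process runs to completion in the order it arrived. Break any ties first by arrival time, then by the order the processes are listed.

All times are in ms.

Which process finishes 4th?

P2

Schedule: | P4 0-1 | P3 1-9 | P1 9-11 | P2 11-14 |
Completion: P1=11  P2=14  P3=9  P4=1
Finish order: P4 → P3 → P1 → P2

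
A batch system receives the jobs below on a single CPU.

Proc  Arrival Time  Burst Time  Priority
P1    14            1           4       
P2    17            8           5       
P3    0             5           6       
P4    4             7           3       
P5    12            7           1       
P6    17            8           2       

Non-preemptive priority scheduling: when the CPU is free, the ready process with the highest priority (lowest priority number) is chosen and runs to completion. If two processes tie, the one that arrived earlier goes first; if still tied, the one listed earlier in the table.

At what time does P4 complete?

Timeline: | P3 0-5 | P4 5-12 | P5 12-19 | P6 19-27 | P1 27-28 | P2 28-36 |
Completion: P1=28  P2=36  P3=5  P4=12  P5=19  P6=27

12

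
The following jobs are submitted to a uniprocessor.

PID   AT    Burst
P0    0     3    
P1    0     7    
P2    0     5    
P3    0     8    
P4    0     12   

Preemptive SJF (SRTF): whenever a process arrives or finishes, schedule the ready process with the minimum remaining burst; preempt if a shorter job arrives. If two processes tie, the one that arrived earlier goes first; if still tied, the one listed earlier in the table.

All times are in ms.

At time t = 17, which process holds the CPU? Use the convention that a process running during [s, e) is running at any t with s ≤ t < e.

Gantt: | P0 0-3 | P2 3-8 | P1 8-15 | P3 15-23 | P4 23-35 |
Completion: P0=3  P1=15  P2=8  P3=23  P4=35
Turnaround (C−A): P0=3  P1=15  P2=8  P3=23  P4=35

P3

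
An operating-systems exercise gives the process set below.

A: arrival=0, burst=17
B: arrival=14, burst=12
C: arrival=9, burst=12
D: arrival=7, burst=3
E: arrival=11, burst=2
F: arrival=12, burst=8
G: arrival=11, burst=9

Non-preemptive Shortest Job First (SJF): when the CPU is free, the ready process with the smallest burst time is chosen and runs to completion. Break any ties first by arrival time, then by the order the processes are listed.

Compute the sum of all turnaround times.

177

Schedule: | A 0-17 | E 17-19 | D 19-22 | F 22-30 | G 30-39 | C 39-51 | B 51-63 |
Completion: A=17  B=63  C=51  D=22  E=19  F=30  G=39
Turnaround (C−A): A=17  B=49  C=42  D=15  E=8  F=18  G=28
Turnaround = completion − arrival: A=17, B=49, C=42, D=15, E=8, F=18, G=28
Total turnaround = 17 + 49 + 42 + 15 + 8 + 18 + 28 = 177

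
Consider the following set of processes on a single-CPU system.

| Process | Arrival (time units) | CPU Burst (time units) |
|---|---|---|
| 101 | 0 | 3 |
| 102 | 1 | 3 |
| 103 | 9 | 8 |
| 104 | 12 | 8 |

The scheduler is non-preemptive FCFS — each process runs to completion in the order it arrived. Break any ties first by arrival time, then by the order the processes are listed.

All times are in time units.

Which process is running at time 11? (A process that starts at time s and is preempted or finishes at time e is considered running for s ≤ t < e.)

103

Timeline: | 101 0-3 | 102 3-6 | idle 6-9 | 103 9-17 | 104 17-25 |
Completion: 101=3  102=6  103=17  104=25
Turnaround (C−A): 101=3  102=5  103=8  104=13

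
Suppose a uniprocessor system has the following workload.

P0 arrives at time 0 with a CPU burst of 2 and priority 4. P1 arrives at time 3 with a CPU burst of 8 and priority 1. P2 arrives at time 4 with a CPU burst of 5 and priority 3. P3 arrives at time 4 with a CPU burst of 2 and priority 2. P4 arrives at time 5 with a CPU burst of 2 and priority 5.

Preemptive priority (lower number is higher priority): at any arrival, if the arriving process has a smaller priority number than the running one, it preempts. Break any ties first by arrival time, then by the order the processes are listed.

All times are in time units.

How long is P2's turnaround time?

14

Gantt: | P0 0-2 | idle 2-3 | P1 3-11 | P3 11-13 | P2 13-18 | P4 18-20 |
Completion: P0=2  P1=11  P2=18  P3=13  P4=20
Turnaround (C−A): P0=2  P1=8  P2=14  P3=9  P4=15
Turnaround(P2) = completion − arrival = 18 − 4 = 14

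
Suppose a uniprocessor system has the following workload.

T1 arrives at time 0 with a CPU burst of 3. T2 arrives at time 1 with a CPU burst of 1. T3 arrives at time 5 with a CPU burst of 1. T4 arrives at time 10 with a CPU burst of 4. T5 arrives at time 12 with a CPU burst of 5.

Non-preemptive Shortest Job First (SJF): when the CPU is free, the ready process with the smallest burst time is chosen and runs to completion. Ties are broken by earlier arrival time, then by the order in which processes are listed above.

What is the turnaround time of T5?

7

Schedule: | T1 0-3 | T2 3-4 | idle 4-5 | T3 5-6 | idle 6-10 | T4 10-14 | T5 14-19 |
Completion: T1=3  T2=4  T3=6  T4=14  T5=19
Turnaround (C−A): T1=3  T2=3  T3=1  T4=4  T5=7
Turnaround(T5) = completion − arrival = 19 − 12 = 7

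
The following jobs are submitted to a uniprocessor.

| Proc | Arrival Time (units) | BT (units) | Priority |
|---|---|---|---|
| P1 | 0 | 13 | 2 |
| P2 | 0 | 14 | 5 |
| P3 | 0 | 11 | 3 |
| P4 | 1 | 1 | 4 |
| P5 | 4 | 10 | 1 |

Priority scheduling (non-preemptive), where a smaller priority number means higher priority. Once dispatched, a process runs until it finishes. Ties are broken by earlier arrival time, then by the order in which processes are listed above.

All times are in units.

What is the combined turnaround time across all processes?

149

Timeline: | P1 0-13 | P5 13-23 | P3 23-34 | P4 34-35 | P2 35-49 |
Completion: P1=13  P2=49  P3=34  P4=35  P5=23
Turnaround (C−A): P1=13  P2=49  P3=34  P4=34  P5=19
Turnaround = completion − arrival: P1=13, P2=49, P3=34, P4=34, P5=19
Total turnaround = 13 + 49 + 34 + 34 + 19 = 149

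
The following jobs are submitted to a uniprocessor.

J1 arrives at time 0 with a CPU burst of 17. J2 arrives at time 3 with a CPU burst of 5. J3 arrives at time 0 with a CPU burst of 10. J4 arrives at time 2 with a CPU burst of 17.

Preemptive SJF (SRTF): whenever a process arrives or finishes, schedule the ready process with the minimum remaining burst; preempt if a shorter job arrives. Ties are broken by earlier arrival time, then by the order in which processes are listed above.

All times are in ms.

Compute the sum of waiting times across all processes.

Timeline: | J3 0-3 | J2 3-8 | J3 8-15 | J1 15-32 | J4 32-49 |
Completion: J1=32  J2=8  J3=15  J4=49
Waiting = turnaround − burst: J1=15, J2=0, J3=5, J4=30
Total waiting = 15 + 0 + 5 + 30 = 50

50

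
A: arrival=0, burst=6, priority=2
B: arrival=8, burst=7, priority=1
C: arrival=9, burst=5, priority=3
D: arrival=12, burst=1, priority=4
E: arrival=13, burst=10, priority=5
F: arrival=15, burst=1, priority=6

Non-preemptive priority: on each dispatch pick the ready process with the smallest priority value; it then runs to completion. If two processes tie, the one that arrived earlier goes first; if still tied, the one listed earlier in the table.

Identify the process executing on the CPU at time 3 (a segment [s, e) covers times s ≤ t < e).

Timeline: | A 0-6 | idle 6-8 | B 8-15 | C 15-20 | D 20-21 | E 21-31 | F 31-32 |
Completion: A=6  B=15  C=20  D=21  E=31  F=32

A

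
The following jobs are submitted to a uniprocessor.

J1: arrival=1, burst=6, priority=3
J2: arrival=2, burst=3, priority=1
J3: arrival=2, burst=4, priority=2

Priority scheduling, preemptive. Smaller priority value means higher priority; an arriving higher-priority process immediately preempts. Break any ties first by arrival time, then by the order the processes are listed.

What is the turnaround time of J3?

Gantt: | idle 0-1 | J1 1-2 | J2 2-5 | J3 5-9 | J1 9-14 |
Completion: J1=14  J2=5  J3=9
Turnaround (C−A): J1=13  J2=3  J3=7
Turnaround(J3) = completion − arrival = 9 − 2 = 7

7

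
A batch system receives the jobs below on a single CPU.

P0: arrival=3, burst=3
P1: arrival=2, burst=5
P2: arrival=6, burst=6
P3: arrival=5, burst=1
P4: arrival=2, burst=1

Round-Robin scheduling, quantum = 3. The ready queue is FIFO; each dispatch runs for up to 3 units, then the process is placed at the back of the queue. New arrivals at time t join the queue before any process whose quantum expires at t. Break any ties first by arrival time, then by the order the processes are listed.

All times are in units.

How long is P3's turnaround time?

Timeline: | idle 0-2 | P1 2-5 | P4 5-6 | P0 6-9 | P3 9-10 | P1 10-12 | P2 12-18 |
Completion: P0=9  P1=12  P2=18  P3=10  P4=6
Turnaround(P3) = completion − arrival = 10 − 5 = 5

5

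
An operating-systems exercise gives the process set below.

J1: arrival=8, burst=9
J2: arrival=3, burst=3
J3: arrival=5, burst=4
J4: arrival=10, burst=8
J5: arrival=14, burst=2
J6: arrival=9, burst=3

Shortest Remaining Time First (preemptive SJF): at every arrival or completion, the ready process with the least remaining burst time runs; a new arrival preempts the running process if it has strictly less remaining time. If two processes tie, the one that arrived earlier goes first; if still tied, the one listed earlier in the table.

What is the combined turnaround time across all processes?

Timeline: | idle 0-3 | J2 3-6 | J3 6-10 | J6 10-13 | J4 13-14 | J5 14-16 | J4 16-23 | J1 23-32 |
Completion: J1=32  J2=6  J3=10  J4=23  J5=16  J6=13
Turnaround (C−A): J1=24  J2=3  J3=5  J4=13  J5=2  J6=4
Turnaround = completion − arrival: J1=24, J2=3, J3=5, J4=13, J5=2, J6=4
Total turnaround = 24 + 3 + 5 + 13 + 2 + 4 = 51

51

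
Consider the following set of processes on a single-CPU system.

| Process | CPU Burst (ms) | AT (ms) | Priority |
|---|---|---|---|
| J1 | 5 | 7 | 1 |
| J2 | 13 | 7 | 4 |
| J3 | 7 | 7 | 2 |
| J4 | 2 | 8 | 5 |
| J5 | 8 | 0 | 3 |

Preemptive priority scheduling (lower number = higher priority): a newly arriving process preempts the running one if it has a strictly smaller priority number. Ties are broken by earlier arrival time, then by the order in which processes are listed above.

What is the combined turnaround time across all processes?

90

Timeline: | J5 0-7 | J1 7-12 | J3 12-19 | J5 19-20 | J2 20-33 | J4 33-35 |
Completion: J1=12  J2=33  J3=19  J4=35  J5=20
Turnaround (C−A): J1=5  J2=26  J3=12  J4=27  J5=20
Turnaround = completion − arrival: J1=5, J2=26, J3=12, J4=27, J5=20
Total turnaround = 5 + 26 + 12 + 27 + 20 = 90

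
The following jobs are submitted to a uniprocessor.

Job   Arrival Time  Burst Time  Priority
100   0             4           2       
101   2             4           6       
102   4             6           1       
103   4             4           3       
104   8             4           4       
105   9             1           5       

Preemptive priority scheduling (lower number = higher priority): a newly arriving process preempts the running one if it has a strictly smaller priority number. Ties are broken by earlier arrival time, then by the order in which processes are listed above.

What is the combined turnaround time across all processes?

Schedule: | 100 0-4 | 102 4-10 | 103 10-14 | 104 14-18 | 105 18-19 | 101 19-23 |
Completion: 100=4  101=23  102=10  103=14  104=18  105=19
Turnaround (C−A): 100=4  101=21  102=6  103=10  104=10  105=10
Turnaround = completion − arrival: 100=4, 101=21, 102=6, 103=10, 104=10, 105=10
Total turnaround = 4 + 21 + 6 + 10 + 10 + 10 = 61

61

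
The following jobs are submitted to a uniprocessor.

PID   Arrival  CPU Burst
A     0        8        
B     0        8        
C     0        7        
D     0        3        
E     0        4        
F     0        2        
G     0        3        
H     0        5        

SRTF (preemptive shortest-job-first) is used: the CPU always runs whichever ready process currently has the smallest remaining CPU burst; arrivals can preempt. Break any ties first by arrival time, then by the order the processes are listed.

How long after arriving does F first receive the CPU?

Timeline: | F 0-2 | D 2-5 | G 5-8 | E 8-12 | H 12-17 | C 17-24 | A 24-32 | B 32-40 |
Completion: A=32  B=40  C=24  D=5  E=12  F=2  G=8  H=17
Turnaround (C−A): A=32  B=40  C=24  D=5  E=12  F=2  G=8  H=17
Response(F) = first start − arrival = 0 − 0 = 0

0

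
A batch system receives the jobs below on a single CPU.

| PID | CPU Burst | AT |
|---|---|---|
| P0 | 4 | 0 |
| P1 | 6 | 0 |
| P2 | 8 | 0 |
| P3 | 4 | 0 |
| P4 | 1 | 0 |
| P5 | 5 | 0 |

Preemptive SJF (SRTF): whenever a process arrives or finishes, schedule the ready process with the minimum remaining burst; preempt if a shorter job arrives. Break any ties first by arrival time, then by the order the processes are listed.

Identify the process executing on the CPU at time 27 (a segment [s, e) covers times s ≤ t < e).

P2

Schedule: | P4 0-1 | P0 1-5 | P3 5-9 | P5 9-14 | P1 14-20 | P2 20-28 |
Completion: P0=5  P1=20  P2=28  P3=9  P4=1  P5=14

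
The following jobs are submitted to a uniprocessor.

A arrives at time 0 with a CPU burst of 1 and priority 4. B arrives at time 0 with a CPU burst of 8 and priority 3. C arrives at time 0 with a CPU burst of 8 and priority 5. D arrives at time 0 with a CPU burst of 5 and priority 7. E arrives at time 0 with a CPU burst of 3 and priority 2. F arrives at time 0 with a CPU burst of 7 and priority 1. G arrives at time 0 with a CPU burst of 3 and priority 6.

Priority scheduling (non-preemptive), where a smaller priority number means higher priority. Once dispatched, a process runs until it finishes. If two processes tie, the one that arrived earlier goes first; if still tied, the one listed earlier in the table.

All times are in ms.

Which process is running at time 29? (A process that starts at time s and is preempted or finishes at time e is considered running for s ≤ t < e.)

Gantt: | F 0-7 | E 7-10 | B 10-18 | A 18-19 | C 19-27 | G 27-30 | D 30-35 |
Completion: A=19  B=18  C=27  D=35  E=10  F=7  G=30
Turnaround (C−A): A=19  B=18  C=27  D=35  E=10  F=7  G=30

G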